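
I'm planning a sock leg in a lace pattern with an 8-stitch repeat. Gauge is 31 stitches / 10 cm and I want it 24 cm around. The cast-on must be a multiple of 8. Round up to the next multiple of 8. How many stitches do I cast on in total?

31 / 10 = 3.1 sts per cm.
24 × 3.1 = 74.40 sts.
Next multiple of 8: 80.

Cast on 80 stitches.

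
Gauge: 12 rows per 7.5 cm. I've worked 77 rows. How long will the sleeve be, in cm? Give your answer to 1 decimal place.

12 rows / 7.5 cm = 1.6 rows per cm.
77 / 1.6 = 48.12 cm.

48.1 cm.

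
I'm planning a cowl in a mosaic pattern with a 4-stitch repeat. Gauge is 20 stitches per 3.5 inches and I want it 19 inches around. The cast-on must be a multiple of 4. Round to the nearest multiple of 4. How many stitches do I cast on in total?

20 / 3.5 = 5.714 sts per inch.
19 × 5.714 = 108.57 sts.
Nearest multiple of 4: 108.

CO 108 sts.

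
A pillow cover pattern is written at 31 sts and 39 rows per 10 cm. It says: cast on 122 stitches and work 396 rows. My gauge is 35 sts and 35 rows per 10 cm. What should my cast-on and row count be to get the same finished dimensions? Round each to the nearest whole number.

Stitches: 122 × 35/31 = 137.74 → 138.
Rows: 396 × 35/39 = 355.38 → 355.

Cast on 138 stitches; work 355 rows.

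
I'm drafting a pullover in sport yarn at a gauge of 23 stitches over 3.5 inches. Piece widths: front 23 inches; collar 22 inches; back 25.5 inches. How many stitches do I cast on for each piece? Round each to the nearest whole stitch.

Rate = 23/3.5 = 6.571 sts per in.
front: 23 × 6.571 = 151.14 → 151.
collar: 22 × 6.571 = 144.57 → 145.
back: 25.5 × 6.571 = 167.57 → 168.

front 151; collar 145; back 168.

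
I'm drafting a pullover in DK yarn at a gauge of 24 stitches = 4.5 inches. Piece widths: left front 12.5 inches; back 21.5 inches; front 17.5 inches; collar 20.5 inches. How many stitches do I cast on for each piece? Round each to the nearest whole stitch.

left front 67; back 115; front 93; collar 109.

Rate = 24/4.5 = 5.333 sts per in.
left front: 12.5 × 5.333 = 66.67 → 67.
back: 21.5 × 5.333 = 114.67 → 115.
front: 17.5 × 5.333 = 93.33 → 93.
collar: 20.5 × 5.333 = 109.33 → 109.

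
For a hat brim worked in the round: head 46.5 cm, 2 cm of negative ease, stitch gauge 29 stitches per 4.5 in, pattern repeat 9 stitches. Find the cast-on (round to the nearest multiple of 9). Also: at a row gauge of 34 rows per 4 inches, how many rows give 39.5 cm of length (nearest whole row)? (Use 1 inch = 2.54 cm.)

Finished = 46.5 − 2 = 44.5 cm.
44.5 cm × 1/2.54 = 17.52 inches.
29/4.5 = 6.444 sts per in; 17.52 × 6.444 = 112.90 sts.
Nearest multiple of 9 → 117.
39.5 cm = 15.55 inches; × 8.5 = 132.19 → 132 rows.

Cast on 117 stitches; work 132 rows.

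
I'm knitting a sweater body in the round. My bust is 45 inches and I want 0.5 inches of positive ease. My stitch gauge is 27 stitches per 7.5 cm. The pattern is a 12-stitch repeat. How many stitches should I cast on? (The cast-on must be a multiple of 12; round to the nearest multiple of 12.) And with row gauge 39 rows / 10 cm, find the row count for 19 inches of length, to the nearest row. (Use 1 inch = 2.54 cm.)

Finished = 45 + 0.5 = 45.5 inches.
45.5 inches × 2.54 = 115.57 cm.
27/7.5 = 3.6 sts per cm; 115.57 × 3.6 = 416.05 sts.
Nearest multiple of 12 → 420.
19 inches = 48.26 cm; × 3.9 = 188.21 → 188 rows.

Cast on 420 stitches; work 188 rows.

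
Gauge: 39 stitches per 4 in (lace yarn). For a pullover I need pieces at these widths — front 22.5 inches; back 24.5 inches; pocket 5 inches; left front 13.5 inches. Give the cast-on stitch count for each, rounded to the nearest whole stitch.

front 219; back 239; pocket 49; left front 132.

Rate = 39/4 = 9.75 sts per in.
front: 22.5 × 9.75 = 219.38 → 219.
back: 24.5 × 9.75 = 238.88 → 239.
pocket: 5 × 9.75 = 48.75 → 49.
left front: 13.5 × 9.75 = 131.62 → 132.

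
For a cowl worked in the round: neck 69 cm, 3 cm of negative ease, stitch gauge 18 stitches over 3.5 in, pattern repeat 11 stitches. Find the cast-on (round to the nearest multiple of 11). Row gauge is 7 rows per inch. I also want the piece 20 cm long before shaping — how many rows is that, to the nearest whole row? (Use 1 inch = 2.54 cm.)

Finished = 69 − 3 = 66 cm.
66 cm × 1/2.54 = 25.98 inches.
18/3.5 = 5.143 sts per in; 25.98 × 5.143 = 133.63 sts.
Nearest multiple of 11 → 132.
20 cm = 7.87 inches; × 7 = 55.12 → 55 rows.

Cast on 132 stitches; work 55 rows.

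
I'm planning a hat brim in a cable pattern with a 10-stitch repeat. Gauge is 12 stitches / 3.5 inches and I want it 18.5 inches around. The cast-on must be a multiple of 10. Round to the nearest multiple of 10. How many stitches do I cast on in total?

12 / 3.5 = 3.429 sts per inch.
18.5 × 3.429 = 63.43 sts.
Nearest multiple of 10: 60.

CO 60 sts.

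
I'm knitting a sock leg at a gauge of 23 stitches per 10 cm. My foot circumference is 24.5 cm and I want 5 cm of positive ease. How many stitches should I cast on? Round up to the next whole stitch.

68 stitches.

Finished = 24.5 + 5 = 29.5 cm.
23 / 10 = 2.3 sts per cm.
29.50 × 2.3 = 67.85 sts.
→ 68 sts.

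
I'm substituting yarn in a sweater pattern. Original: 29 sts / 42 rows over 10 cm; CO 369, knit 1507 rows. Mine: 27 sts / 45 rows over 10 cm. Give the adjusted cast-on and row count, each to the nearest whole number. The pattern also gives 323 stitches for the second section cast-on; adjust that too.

Cast on 344 stitches; work 1615 rows; second section cast-on 301 stitches.

Stitches: 369 × 27/29 = 343.55 → 344.
Rows: 1507 × 45/42 = 1614.64 → 1615.
second section cast-on: 323 × 27/29 = 300.72 → 301.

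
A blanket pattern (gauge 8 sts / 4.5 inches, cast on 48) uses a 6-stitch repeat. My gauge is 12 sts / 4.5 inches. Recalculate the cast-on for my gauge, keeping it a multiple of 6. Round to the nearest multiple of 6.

48 × 12 / 8 = 72.00.
Nearest multiple of 6: 72.

72 stitches.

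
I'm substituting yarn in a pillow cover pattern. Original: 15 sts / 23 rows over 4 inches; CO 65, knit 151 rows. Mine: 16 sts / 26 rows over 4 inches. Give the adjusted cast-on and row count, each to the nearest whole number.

Stitches: 65 × 16/15 = 69.33 → 69.
Rows: 151 × 26/23 = 170.70 → 171.

Cast on 69 stitches; work 171 rows.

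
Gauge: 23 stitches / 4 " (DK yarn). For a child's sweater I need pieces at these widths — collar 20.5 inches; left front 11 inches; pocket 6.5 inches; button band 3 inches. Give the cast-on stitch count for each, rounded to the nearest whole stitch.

Rate = 23/4 = 5.75 sts per in.
collar: 20.5 × 5.75 = 117.88 → 118.
left front: 11 × 5.75 = 63.25 → 63.
pocket: 6.5 × 5.75 = 37.38 → 37.
button band: 3 × 5.75 = 17.25 → 17.

collar 118; left front 63; pocket 37; button band 17.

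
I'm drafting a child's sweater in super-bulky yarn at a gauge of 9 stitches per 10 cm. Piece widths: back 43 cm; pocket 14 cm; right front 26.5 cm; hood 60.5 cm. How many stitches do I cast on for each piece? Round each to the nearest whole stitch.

back 39; pocket 13; right front 24; hood 54.

Rate = 9/10 = 0.9 sts per cm.
back: 43 × 0.9 = 38.70 → 39.
pocket: 14 × 0.9 = 12.60 → 13.
right front: 26.5 × 0.9 = 23.85 → 24.
hood: 60.5 × 0.9 = 54.45 → 54.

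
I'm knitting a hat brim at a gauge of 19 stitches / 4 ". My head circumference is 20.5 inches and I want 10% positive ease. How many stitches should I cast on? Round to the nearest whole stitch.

Finished = 20.5 × 1.10 = 22.55 in.
19 / 4 = 4.75 sts per inch.
22.55 × 4.75 = 107.11 sts.
→ 107 sts.

Cast on 107 stitches.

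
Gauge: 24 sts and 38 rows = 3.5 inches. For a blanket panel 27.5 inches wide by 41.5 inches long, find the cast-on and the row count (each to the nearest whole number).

Cast on 189 stitches and work 451 rows.

Stitch gauge = 24/3.5 = 6.857 sts/in; 27.5 × 6.857 = 188.57 → 189 sts.
Row gauge = 38/3.5 = 10.857 rows/in; 41.5 × 10.857 = 450.57 → 451 rows.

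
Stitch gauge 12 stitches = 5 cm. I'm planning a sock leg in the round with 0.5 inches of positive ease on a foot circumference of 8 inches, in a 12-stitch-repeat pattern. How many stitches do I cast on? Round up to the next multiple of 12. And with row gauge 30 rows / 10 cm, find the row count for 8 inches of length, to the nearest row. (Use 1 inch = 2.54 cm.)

Cast on 60 stitches; work 61 rows.

Finished = 8 + 0.5 = 8.5 inches.
8.5 inches × 2.54 = 21.59 cm.
12/5 = 2.4 sts per cm; 21.59 × 2.4 = 51.82 sts.
Next multiple of 12 → 60.
8 inches = 20.32 cm; × 3 = 60.96 → 61 rows.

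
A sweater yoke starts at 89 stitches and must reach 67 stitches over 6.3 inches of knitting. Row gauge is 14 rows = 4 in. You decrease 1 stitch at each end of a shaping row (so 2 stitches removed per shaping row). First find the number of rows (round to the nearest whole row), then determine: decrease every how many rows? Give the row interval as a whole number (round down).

Decrease every 2nd row.

Rows = 6.3 × 3.5 = 22.1 → 22 rows.
Stitches to remove: 22 → 11 shaping rows (at 2 st each).
22 / 11 = 2.00 → every 2 rows.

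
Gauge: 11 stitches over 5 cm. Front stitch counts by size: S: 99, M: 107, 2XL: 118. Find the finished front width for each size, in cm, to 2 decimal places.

11/5 = 2.2 sts per cm.
S: 99 / 2.2 = 45.000 → 45.00 cm.
M: 107 / 2.2 = 48.636 → 48.64 cm.
2XL: 118 / 2.2 = 53.636 → 53.64 cm.

S 45.00 cm; M 48.64 cm; 2XL 53.64 cm.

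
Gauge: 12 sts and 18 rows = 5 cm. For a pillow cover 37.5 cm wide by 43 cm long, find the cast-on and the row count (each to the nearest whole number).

Stitch gauge = 12/5 = 2.4 sts/cm; 37.5 × 2.4 = 90.00 → 90 sts.
Row gauge = 18/5 = 3.6 rows/cm; 43 × 3.6 = 154.80 → 155 rows.

Cast on 90 stitches and work 155 rows.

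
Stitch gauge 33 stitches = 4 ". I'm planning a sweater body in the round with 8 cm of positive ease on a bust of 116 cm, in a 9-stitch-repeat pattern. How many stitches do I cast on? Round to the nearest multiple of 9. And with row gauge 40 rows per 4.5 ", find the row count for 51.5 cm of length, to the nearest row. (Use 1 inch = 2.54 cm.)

Finished = 116 + 8 = 124 cm.
124 cm × 1/2.54 = 48.82 inches.
33/4 = 8.25 sts per in; 48.82 × 8.25 = 402.76 sts.
Nearest multiple of 9 → 405.
51.5 cm = 20.28 inches; × 8.889 = 180.23 → 180 rows.

Cast on 405 stitches; work 180 rows.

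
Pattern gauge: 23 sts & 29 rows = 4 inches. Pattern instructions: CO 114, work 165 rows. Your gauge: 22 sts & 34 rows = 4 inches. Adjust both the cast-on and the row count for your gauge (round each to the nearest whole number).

Stitches: 114 × 22/23 = 109.04 → 109.
Rows: 165 × 34/29 = 193.45 → 193.

Cast on 109 stitches; work 193 rows.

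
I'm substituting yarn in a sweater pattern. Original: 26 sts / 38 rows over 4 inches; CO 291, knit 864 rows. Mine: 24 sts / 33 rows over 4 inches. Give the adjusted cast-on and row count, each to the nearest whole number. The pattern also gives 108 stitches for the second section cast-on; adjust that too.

Stitches: 291 × 24/26 = 268.62 → 269.
Rows: 864 × 33/38 = 750.32 → 750.
second section cast-on: 108 × 24/26 = 99.69 → 100.

Cast on 269 stitches; work 750 rows; second section cast-on 100 stitches.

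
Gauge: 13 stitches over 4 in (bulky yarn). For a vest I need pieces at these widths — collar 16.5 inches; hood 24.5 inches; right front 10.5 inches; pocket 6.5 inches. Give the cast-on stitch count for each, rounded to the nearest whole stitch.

Rate = 13/4 = 3.25 sts per in.
collar: 16.5 × 3.25 = 53.62 → 54.
hood: 24.5 × 3.25 = 79.62 → 80.
right front: 10.5 × 3.25 = 34.12 → 34.
pocket: 6.5 × 3.25 = 21.12 → 21.

collar 54; hood 80; right front 34; pocket 21.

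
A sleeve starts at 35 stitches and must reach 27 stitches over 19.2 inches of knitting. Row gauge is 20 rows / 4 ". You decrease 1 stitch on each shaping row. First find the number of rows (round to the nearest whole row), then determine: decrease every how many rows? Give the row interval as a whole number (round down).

Decrease every 12th row.

Rows = 19.2 × 5 = 96.0 → 96 rows.
Stitches to remove: 8 → 8 shaping rows (at 1 st each).
96 / 8 = 12.00 → every 12 rows.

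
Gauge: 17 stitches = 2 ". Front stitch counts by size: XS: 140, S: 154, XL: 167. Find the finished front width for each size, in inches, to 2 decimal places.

17/2 = 8.5 sts per in.
XS: 140 / 8.5 = 16.471 → 16.47 in.
S: 154 / 8.5 = 18.118 → 18.12 in.
XL: 167 / 8.5 = 19.647 → 19.65 in.

XS 16.47 inches; S 18.12 inches; XL 19.65 inches.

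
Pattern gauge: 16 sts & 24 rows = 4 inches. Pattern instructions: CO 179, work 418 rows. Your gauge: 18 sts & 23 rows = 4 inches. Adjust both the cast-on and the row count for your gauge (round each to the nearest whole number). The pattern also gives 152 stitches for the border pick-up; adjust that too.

Cast on 201 stitches; work 401 rows; border pick-up 171 stitches.

Stitches: 179 × 18/16 = 201.38 → 201.
Rows: 418 × 23/24 = 400.58 → 401.
border pick-up: 152 × 18/16 = 171.00 → 171.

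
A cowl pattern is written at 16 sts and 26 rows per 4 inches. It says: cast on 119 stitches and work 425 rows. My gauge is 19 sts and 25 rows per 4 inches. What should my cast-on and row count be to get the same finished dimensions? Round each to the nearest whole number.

Cast on 141 stitches; work 409 rows.

Stitches: 119 × 19/16 = 141.31 → 141.
Rows: 425 × 25/26 = 408.65 → 409.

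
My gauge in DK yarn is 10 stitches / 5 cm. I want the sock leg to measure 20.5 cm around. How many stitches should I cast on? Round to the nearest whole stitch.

CO 41 sts.

10 stitches / 5 cm = 2 stitches per cm.
20.5 × 2 = 41.00 stitches.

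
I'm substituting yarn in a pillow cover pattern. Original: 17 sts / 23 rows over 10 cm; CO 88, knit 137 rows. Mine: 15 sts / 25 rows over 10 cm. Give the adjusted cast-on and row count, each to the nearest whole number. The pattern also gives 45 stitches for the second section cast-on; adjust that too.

Stitches: 88 × 15/17 = 77.65 → 78.
Rows: 137 × 25/23 = 148.91 → 149.
second section cast-on: 45 × 15/17 = 39.71 → 40.

Cast on 78 stitches; work 149 rows; second section cast-on 40 stitches.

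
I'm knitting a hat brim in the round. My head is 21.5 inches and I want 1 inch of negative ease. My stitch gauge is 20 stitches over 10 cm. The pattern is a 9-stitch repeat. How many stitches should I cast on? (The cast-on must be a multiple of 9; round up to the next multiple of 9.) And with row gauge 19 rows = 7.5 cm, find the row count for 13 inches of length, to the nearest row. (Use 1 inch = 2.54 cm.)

Cast on 108 stitches; work 84 rows.

Finished = 21.5 − 1 = 20.5 inches.
20.5 inches × 2.54 = 52.07 cm.
20/10 = 2 sts per cm; 52.07 × 2 = 104.14 sts.
Next multiple of 9 → 108.
13 inches = 33.02 cm; × 2.533 = 83.65 → 84 rows.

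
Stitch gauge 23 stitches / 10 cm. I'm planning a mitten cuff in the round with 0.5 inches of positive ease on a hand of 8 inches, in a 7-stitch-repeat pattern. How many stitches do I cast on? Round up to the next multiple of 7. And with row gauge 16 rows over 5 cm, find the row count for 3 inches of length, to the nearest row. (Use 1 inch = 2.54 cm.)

Cast on 56 stitches; work 24 rows.

Finished = 8 + 0.5 = 8.5 inches.
8.5 inches × 2.54 = 21.59 cm.
23/10 = 2.3 sts per cm; 21.59 × 2.3 = 49.66 sts.
Next multiple of 7 → 56.
3 inches = 7.62 cm; × 3.2 = 24.38 → 24 rows.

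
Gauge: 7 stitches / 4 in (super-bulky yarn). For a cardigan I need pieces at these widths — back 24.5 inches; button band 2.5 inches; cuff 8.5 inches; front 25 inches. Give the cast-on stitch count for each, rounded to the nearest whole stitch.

Rate = 7/4 = 1.75 sts per in.
back: 24.5 × 1.75 = 42.88 → 43.
button band: 2.5 × 1.75 = 4.38 → 4.
cuff: 8.5 × 1.75 = 14.88 → 15.
front: 25 × 1.75 = 43.75 → 44.

back 43; button band 4; cuff 15; front 44.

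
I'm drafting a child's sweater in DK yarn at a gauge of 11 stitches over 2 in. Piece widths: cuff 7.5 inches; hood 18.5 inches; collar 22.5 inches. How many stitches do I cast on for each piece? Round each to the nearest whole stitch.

cuff 41; hood 102; collar 124.

Rate = 11/2 = 5.5 sts per in.
cuff: 7.5 × 5.5 = 41.25 → 41.
hood: 18.5 × 5.5 = 101.75 → 102.
collar: 22.5 × 5.5 = 123.75 → 124.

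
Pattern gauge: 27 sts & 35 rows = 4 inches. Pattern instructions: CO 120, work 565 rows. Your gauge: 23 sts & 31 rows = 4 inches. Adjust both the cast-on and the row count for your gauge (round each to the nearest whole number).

Cast on 102 stitches; work 500 rows.

Stitches: 120 × 23/27 = 102.22 → 102.
Rows: 565 × 31/35 = 500.43 → 500.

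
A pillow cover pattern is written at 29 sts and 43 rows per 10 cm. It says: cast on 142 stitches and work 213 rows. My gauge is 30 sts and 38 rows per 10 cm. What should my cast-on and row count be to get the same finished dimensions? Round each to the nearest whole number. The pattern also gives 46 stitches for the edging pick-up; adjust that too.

Stitches: 142 × 30/29 = 146.90 → 147.
Rows: 213 × 38/43 = 188.23 → 188.
edging pick-up: 46 × 30/29 = 47.59 → 48.

Cast on 147 stitches; work 188 rows; edging pick-up 48 stitches.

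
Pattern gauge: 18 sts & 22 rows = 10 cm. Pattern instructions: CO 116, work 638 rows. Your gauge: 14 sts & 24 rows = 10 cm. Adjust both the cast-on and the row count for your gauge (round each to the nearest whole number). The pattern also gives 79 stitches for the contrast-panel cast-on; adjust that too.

Cast on 90 stitches; work 696 rows; contrast-panel cast-on 61 stitches.

Stitches: 116 × 14/18 = 90.22 → 90.
Rows: 638 × 24/22 = 696.00 → 696.
contrast-panel cast-on: 79 × 14/18 = 61.44 → 61.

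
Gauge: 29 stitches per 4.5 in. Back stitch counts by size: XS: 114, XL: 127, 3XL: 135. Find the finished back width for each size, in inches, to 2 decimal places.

XS 17.69 inches; XL 19.71 inches; 3XL 20.95 inches.

29/4.5 = 6.444 sts per in.
XS: 114 / 6.444 = 17.690 → 17.69 in.
XL: 127 / 6.444 = 19.707 → 19.71 in.
3XL: 135 / 6.444 = 20.948 → 20.95 in.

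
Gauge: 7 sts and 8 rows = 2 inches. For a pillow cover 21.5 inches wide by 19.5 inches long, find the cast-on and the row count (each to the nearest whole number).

Stitch gauge = 7/2 = 3.5 sts/in; 21.5 × 3.5 = 75.25 → 75 sts.
Row gauge = 8/2 = 4 rows/in; 19.5 × 4 = 78.00 → 78 rows.

Cast on 75 stitches and work 78 rows.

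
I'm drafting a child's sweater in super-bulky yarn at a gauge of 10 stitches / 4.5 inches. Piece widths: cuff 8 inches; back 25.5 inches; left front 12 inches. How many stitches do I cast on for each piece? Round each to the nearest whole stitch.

cuff 18; back 57; left front 27.

Rate = 10/4.5 = 2.222 sts per in.
cuff: 8 × 2.222 = 17.78 → 18.
back: 25.5 × 2.222 = 56.67 → 57.
left front: 12 × 2.222 = 26.67 → 27.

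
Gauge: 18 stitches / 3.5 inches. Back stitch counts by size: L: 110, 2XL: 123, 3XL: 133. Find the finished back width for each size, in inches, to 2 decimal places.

18/3.5 = 5.143 sts per in.
L: 110 / 5.143 = 21.389 → 21.39 in.
2XL: 123 / 5.143 = 23.917 → 23.92 in.
3XL: 133 / 5.143 = 25.861 → 25.86 in.

L 21.39 inches; 2XL 23.92 inches; 3XL 25.86 inches.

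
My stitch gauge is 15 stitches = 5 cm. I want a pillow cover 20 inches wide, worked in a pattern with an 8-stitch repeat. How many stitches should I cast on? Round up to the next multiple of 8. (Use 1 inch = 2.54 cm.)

Cast on 160 stitches.

20 in = 20 × 2.54 = 50.80 cm.
15 / 5 = 3 sts/cm.
50.80 × 3 = 152.40 sts.
→ 160.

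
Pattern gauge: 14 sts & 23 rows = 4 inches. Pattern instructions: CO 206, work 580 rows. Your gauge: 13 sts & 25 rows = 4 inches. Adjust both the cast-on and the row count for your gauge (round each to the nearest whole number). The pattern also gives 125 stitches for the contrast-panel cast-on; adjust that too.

Stitches: 206 × 13/14 = 191.29 → 191.
Rows: 580 × 25/23 = 630.43 → 630.
contrast-panel cast-on: 125 × 13/14 = 116.07 → 116.

Cast on 191 stitches; work 630 rows; contrast-panel cast-on 116 stitches.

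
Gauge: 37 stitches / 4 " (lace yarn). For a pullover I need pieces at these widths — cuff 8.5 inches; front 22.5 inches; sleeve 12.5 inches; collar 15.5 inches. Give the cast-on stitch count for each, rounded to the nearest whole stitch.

cuff 79; front 208; sleeve 116; collar 143.

Rate = 37/4 = 9.25 sts per in.
cuff: 8.5 × 9.25 = 78.62 → 79.
front: 22.5 × 9.25 = 208.12 → 208.
sleeve: 12.5 × 9.25 = 115.62 → 116.
collar: 15.5 × 9.25 = 143.38 → 143.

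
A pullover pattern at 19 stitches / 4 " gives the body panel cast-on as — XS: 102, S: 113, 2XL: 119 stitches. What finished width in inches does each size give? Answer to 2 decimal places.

XS 21.47 inches; S 23.79 inches; 2XL 25.05 inches.

19/4 = 4.75 sts per in.
XS: 102 / 4.75 = 21.474 → 21.47 in.
S: 113 / 4.75 = 23.789 → 23.79 in.
2XL: 119 / 4.75 = 25.053 → 25.05 in.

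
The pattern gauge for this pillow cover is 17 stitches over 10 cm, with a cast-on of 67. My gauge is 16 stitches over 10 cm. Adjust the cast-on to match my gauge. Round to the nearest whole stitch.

Scale factor = 16 / 17 = 0.941.
67 × 16 / 17 = 63.06 sts.
→ 63 sts.

CO 63 sts.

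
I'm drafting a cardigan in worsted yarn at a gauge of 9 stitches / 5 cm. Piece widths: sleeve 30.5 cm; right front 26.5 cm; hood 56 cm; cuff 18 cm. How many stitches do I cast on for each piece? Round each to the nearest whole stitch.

Rate = 9/5 = 1.8 sts per cm.
sleeve: 30.5 × 1.8 = 54.90 → 55.
right front: 26.5 × 1.8 = 47.70 → 48.
hood: 56 × 1.8 = 100.80 → 101.
cuff: 18 × 1.8 = 32.40 → 32.

sleeve 55; right front 48; hood 101; cuff 32.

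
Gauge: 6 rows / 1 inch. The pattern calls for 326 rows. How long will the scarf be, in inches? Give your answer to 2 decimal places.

54.33 inches.

6 rows / 1 inch = 6 rows per inch.
326 / 6 = 54.333 inches.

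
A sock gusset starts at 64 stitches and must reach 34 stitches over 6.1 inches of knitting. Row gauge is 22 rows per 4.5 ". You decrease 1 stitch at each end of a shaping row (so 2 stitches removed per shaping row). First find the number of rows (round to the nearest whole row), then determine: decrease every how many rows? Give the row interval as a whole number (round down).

Decrease every 2nd row.

Rows = 6.1 × 4.889 = 29.8 → 30 rows.
Stitches to remove: 30 → 15 shaping rows (at 2 st each).
30 / 15 = 2.00 → every 2 rows.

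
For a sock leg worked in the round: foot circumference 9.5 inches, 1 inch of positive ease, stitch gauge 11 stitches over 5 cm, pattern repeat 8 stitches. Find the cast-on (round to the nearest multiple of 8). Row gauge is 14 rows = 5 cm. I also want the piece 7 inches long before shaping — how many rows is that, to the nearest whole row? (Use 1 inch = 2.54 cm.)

Cast on 56 stitches; work 50 rows.

Finished = 9.5 + 1 = 10.5 inches.
10.5 inches × 2.54 = 26.67 cm.
11/5 = 2.2 sts per cm; 26.67 × 2.2 = 58.67 sts.
Nearest multiple of 8 → 56.
7 inches = 17.78 cm; × 2.8 = 49.78 → 50 rows.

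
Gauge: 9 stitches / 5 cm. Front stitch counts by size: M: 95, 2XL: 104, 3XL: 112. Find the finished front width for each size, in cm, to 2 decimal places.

9/5 = 1.8 sts per cm.
M: 95 / 1.8 = 52.778 → 52.78 cm.
2XL: 104 / 1.8 = 57.778 → 57.78 cm.
3XL: 112 / 1.8 = 62.222 → 62.22 cm.

M 52.78 cm; 2XL 57.78 cm; 3XL 62.22 cm.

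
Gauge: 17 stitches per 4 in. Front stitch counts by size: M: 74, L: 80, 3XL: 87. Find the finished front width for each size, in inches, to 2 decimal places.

17/4 = 4.25 sts per in.
M: 74 / 4.25 = 17.412 → 17.41 in.
L: 80 / 4.25 = 18.824 → 18.82 in.
3XL: 87 / 4.25 = 20.471 → 20.47 in.

M 17.41 inches; L 18.82 inches; 3XL 20.47 inches.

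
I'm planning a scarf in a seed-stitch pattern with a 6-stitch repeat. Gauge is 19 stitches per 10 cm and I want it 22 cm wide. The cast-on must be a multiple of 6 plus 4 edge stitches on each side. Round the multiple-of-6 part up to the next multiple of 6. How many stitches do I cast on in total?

19 / 10 = 1.9 sts per cm.
22 × 1.9 = 41.80 sts.
Less 8 edge sts → 33.80 for the repeat.
Next multiple of 6: 36.
Add back 8 edge sts → 44.

CO 44 sts.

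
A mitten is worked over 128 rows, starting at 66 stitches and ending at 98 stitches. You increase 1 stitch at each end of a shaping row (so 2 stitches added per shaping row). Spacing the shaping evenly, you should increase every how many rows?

Stitches to add: |98 − 66| = 32.
Shaping rows needed: 32 / 2 = 16.
128 rows / 16 = every 8 rows.

Increase every 8th row.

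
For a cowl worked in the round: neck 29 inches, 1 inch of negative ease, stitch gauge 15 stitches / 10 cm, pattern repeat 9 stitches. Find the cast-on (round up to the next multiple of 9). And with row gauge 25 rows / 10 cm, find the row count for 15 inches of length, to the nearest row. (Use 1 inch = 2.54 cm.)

Finished = 29 − 1 = 28 inches.
28 inches × 2.54 = 71.12 cm.
15/10 = 1.5 sts per cm; 71.12 × 1.5 = 106.68 sts.
Next multiple of 9 → 108.
15 inches = 38.10 cm; × 2.5 = 95.25 → 95 rows.

Cast on 108 stitches; work 95 rows.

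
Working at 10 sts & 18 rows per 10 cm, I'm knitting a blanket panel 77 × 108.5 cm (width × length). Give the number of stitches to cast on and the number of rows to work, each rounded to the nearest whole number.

Cast on 77 stitches and work 195 rows.

Stitch gauge = 10/10 = 1 sts/cm; 77 × 1 = 77.00 → 77 sts.
Row gauge = 18/10 = 1.8 rows/cm; 108.5 × 1.8 = 195.30 → 195 rows.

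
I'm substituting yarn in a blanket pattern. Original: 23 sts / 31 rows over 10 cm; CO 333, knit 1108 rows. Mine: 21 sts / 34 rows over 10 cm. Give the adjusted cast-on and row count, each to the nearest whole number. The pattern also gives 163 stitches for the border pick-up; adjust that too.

Stitches: 333 × 21/23 = 304.04 → 304.
Rows: 1108 × 34/31 = 1215.23 → 1215.
border pick-up: 163 × 21/23 = 148.83 → 149.

Cast on 304 stitches; work 1215 rows; border pick-up 149 stitches.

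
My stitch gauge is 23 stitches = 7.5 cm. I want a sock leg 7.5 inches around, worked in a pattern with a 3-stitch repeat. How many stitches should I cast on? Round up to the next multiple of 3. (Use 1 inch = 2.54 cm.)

Cast on 60 stitches.

7.5 in = 7.5 × 2.54 = 19.05 cm.
23 / 7.5 = 3.067 sts/cm.
19.05 × 3.067 = 58.42 sts.
→ 60.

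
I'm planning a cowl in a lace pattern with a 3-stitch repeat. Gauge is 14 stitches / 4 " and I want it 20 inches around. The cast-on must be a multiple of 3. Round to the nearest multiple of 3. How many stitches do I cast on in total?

69 stitches.

14 / 4 = 3.5 sts per inch.
20 × 3.5 = 70.00 sts.
Nearest multiple of 3: 69.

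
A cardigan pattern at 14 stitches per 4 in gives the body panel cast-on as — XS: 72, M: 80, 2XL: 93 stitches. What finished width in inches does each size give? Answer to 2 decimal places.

XS 20.57 inches; M 22.86 inches; 2XL 26.57 inches.

14/4 = 3.5 sts per in.
XS: 72 / 3.5 = 20.571 → 20.57 in.
M: 80 / 3.5 = 22.857 → 22.86 in.
2XL: 93 / 3.5 = 26.571 → 26.57 in.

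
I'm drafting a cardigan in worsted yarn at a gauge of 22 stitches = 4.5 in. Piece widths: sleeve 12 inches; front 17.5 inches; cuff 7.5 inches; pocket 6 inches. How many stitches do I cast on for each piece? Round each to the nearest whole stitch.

sleeve 59; front 86; cuff 37; pocket 29.

Rate = 22/4.5 = 4.889 sts per in.
sleeve: 12 × 4.889 = 58.67 → 59.
front: 17.5 × 4.889 = 85.56 → 86.
cuff: 7.5 × 4.889 = 36.67 → 37.
pocket: 6 × 4.889 = 29.33 → 29.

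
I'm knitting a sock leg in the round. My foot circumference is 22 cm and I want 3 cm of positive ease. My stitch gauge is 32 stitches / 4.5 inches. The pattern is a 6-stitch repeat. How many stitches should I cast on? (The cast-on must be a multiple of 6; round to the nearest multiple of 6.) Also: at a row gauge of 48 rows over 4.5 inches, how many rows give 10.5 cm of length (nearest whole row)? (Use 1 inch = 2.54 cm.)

Finished = 22 + 3 = 25 cm.
25 cm × 1/2.54 = 9.84 inches.
32/4.5 = 7.111 sts per in; 9.84 × 7.111 = 69.99 sts.
Nearest multiple of 6 → 72.
10.5 cm = 4.13 inches; × 10.667 = 44.09 → 44 rows.

Cast on 72 stitches; work 44 rows.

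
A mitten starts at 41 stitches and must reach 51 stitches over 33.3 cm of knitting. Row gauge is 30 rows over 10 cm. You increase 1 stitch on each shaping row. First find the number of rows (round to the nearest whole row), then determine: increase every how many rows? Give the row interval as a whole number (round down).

Increase every 10th row.

Rows = 33.3 × 3 = 99.9 → 100 rows.
Stitches to add: 10 → 10 shaping rows (at 1 st each).
100 / 10 = 10.00 → every 10 rows.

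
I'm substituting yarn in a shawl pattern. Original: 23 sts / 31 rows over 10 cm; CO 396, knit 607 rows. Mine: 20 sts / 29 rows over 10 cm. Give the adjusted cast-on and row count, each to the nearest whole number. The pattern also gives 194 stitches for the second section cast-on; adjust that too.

Stitches: 396 × 20/23 = 344.35 → 344.
Rows: 607 × 29/31 = 567.84 → 568.
second section cast-on: 194 × 20/23 = 168.70 → 169.

Cast on 344 stitches; work 568 rows; second section cast-on 169 stitches.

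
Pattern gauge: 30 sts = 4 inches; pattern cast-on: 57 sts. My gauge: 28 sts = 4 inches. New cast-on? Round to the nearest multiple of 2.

Scale factor = 28 / 30 = 0.933.
57 × 28 / 30 = 53.20 sts.
→ 54 sts.

54 stitches.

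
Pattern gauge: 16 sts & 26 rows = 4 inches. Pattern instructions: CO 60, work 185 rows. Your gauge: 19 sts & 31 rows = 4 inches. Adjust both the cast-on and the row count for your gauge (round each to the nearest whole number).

Stitches: 60 × 19/16 = 71.25 → 71.
Rows: 185 × 31/26 = 220.58 → 221.

Cast on 71 stitches; work 221 rows.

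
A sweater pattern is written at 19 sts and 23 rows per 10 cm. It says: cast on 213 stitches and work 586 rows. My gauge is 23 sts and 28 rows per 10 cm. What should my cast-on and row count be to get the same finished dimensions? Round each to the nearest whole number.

Stitches: 213 × 23/19 = 257.84 → 258.
Rows: 586 × 28/23 = 713.39 → 713.

Cast on 258 stitches; work 713 rows.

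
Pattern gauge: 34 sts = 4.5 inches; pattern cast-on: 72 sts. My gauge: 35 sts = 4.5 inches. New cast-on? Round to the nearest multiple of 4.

Cast on 76 stitches.

Scale factor = 35 / 34 = 1.029.
72 × 35 / 34 = 74.12 sts.
→ 76 sts.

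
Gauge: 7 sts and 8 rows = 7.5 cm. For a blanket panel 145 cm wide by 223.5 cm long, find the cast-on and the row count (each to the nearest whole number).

Cast on 135 stitches and work 238 rows.

Stitch gauge = 7/7.5 = 0.933 sts/cm; 145 × 0.933 = 135.33 → 135 sts.
Row gauge = 8/7.5 = 1.067 rows/cm; 223.5 × 1.067 = 238.40 → 238 rows.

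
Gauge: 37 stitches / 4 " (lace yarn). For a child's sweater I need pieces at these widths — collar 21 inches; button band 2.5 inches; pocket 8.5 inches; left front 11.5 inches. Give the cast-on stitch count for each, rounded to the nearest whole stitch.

Rate = 37/4 = 9.25 sts per in.
collar: 21 × 9.25 = 194.25 → 194.
button band: 2.5 × 9.25 = 23.12 → 23.
pocket: 8.5 × 9.25 = 78.62 → 79.
left front: 11.5 × 9.25 = 106.38 → 106.

collar 194; button band 23; pocket 79; left front 106.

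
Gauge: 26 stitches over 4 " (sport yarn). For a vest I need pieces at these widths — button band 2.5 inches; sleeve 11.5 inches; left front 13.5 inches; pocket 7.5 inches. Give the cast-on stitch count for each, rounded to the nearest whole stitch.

button band 16; sleeve 75; left front 88; pocket 49.

Rate = 26/4 = 6.5 sts per in.
button band: 2.5 × 6.5 = 16.25 → 16.
sleeve: 11.5 × 6.5 = 74.75 → 75.
left front: 13.5 × 6.5 = 87.75 → 88.
pocket: 7.5 × 6.5 = 48.75 → 49.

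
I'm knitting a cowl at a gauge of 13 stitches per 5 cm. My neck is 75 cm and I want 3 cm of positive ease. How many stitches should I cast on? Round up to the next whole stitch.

Finished = 75 + 3 = 78 cm.
13 / 5 = 2.6 sts per cm.
78.00 × 2.6 = 202.80 sts.
→ 203 sts.

CO 203 sts.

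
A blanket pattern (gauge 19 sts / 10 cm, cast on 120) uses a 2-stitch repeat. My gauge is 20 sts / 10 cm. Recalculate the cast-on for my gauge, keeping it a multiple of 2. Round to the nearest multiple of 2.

120 × 20 / 19 = 126.32.
Nearest multiple of 2: 126.

CO 126 sts.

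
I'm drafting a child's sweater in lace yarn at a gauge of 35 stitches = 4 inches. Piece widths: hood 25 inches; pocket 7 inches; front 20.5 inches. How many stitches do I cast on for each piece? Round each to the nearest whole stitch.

Rate = 35/4 = 8.75 sts per in.
hood: 25 × 8.75 = 218.75 → 219.
pocket: 7 × 8.75 = 61.25 → 61.
front: 20.5 × 8.75 = 179.38 → 179.

hood 219; pocket 61; front 179.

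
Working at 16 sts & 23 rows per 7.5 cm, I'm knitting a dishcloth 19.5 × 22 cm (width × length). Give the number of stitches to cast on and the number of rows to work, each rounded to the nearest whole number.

Stitch gauge = 16/7.5 = 2.133 sts/cm; 19.5 × 2.133 = 41.60 → 42 sts.
Row gauge = 23/7.5 = 3.067 rows/cm; 22 × 3.067 = 67.47 → 67 rows.

Cast on 42 stitches and work 67 rows.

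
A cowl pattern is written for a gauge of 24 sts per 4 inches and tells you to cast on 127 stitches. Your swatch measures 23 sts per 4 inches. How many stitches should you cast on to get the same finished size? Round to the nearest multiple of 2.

Scale factor = 23 / 24 = 0.958.
127 × 23 / 24 = 121.71 sts.
→ 122 sts.

122 stitches.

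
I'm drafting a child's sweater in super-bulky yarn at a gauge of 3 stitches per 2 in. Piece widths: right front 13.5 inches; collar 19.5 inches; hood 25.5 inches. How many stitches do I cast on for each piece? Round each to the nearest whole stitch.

right front 20; collar 29; hood 38.

Rate = 3/2 = 1.5 sts per in.
right front: 13.5 × 1.5 = 20.25 → 20.
collar: 19.5 × 1.5 = 29.25 → 29.
hood: 25.5 × 1.5 = 38.25 → 38.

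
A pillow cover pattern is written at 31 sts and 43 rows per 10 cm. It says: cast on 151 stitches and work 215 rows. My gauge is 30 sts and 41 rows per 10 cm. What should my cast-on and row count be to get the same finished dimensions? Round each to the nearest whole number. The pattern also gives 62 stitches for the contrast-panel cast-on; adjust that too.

Cast on 146 stitches; work 205 rows; contrast-panel cast-on 60 stitches.

Stitches: 151 × 30/31 = 146.13 → 146.
Rows: 215 × 41/43 = 205.00 → 205.
contrast-panel cast-on: 62 × 30/31 = 60.00 → 60.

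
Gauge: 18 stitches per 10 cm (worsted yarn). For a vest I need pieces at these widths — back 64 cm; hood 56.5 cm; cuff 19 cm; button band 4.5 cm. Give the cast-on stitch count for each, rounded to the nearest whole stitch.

Rate = 18/10 = 1.8 sts per cm.
back: 64 × 1.8 = 115.20 → 115.
hood: 56.5 × 1.8 = 101.70 → 102.
cuff: 19 × 1.8 = 34.20 → 34.
button band: 4.5 × 1.8 = 8.10 → 8.

back 115; hood 102; cuff 34; button band 8.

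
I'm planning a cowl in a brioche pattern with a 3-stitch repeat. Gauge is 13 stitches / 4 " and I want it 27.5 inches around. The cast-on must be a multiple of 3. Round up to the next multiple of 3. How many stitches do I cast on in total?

Cast on 90 stitches.

13 / 4 = 3.25 sts per inch.
27.5 × 3.25 = 89.38 sts.
Next multiple of 3: 90.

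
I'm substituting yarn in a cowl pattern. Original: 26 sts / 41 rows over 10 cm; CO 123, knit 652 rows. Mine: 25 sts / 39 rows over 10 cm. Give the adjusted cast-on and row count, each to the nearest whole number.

Stitches: 123 × 25/26 = 118.27 → 118.
Rows: 652 × 39/41 = 620.20 → 620.

Cast on 118 stitches; work 620 rows.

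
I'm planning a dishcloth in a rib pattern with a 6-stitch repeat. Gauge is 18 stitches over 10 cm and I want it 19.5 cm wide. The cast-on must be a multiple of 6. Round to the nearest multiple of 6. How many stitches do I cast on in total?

Cast on 36 stitches.

18 / 10 = 1.8 sts per cm.
19.5 × 1.8 = 35.10 sts.
Nearest multiple of 6: 36.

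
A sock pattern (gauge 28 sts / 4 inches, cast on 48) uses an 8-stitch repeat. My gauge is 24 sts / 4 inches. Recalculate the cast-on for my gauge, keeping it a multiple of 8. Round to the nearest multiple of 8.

48 × 24 / 28 = 41.14.
Nearest multiple of 8: 40.

Cast on 40 stitches.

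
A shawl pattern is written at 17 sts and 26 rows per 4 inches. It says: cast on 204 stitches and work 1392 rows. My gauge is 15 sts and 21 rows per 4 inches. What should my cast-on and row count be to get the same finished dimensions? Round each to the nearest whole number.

Cast on 180 stitches; work 1124 rows.

Stitches: 204 × 15/17 = 180.00 → 180.
Rows: 1392 × 21/26 = 1124.31 → 1124.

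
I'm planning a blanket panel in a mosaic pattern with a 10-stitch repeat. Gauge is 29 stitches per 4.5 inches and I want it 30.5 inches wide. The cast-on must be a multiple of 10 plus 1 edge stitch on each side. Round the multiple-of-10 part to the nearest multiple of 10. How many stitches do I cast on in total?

29 / 4.5 = 6.444 sts per inch.
30.5 × 6.444 = 196.56 sts.
Less 2 edge sts → 194.56 for the repeat.
Nearest multiple of 10: 190.
Add back 2 edge sts → 192.

192 stitches.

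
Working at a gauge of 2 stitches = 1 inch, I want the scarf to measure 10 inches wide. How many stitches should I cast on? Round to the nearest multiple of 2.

CO 20 sts.

2 stitches / 1 in = 2 stitches per inch.
10 × 2 = 20.00 stitches.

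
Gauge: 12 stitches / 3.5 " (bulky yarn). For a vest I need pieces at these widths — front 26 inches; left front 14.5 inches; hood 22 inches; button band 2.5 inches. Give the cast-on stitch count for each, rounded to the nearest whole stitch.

Rate = 12/3.5 = 3.429 sts per in.
front: 26 × 3.429 = 89.14 → 89.
left front: 14.5 × 3.429 = 49.71 → 50.
hood: 22 × 3.429 = 75.43 → 75.
button band: 2.5 × 3.429 = 8.57 → 9.

front 89; left front 50; hood 75; button band 9.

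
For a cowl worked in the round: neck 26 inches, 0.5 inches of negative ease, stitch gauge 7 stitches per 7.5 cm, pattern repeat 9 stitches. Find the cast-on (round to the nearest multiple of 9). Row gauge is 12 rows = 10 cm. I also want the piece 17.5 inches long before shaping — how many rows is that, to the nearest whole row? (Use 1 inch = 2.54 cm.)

Finished = 26 − 0.5 = 25.5 inches.
25.5 inches × 2.54 = 64.77 cm.
7/7.5 = 0.933 sts per cm; 64.77 × 0.933 = 60.45 sts.
Nearest multiple of 9 → 63.
17.5 inches = 44.45 cm; × 1.2 = 53.34 → 53 rows.

Cast on 63 stitches; work 53 rows.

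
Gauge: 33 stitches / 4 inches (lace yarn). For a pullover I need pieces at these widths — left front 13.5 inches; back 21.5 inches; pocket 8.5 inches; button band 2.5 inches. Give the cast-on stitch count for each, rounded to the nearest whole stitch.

Rate = 33/4 = 8.25 sts per in.
left front: 13.5 × 8.25 = 111.38 → 111.
back: 21.5 × 8.25 = 177.38 → 177.
pocket: 8.5 × 8.25 = 70.12 → 70.
button band: 2.5 × 8.25 = 20.62 → 21.

left front 111; back 177; pocket 70; button band 21.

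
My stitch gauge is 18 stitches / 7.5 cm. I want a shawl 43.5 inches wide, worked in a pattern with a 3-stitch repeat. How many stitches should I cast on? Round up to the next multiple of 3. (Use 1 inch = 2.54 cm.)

43.5 in = 43.5 × 2.54 = 110.49 cm.
18 / 7.5 = 2.4 sts/cm.
110.49 × 2.4 = 265.18 sts.
→ 267.

Cast on 267 stitches.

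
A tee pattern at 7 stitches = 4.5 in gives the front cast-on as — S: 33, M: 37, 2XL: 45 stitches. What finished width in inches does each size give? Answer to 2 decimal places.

7/4.5 = 1.556 sts per in.
S: 33 / 1.556 = 21.214 → 21.21 in.
M: 37 / 1.556 = 23.786 → 23.79 in.
2XL: 45 / 1.556 = 28.929 → 28.93 in.

S 21.21 inches; M 23.79 inches; 2XL 28.93 inches.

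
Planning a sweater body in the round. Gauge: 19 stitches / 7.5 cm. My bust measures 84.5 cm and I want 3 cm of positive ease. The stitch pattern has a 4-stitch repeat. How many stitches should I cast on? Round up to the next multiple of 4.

Cast on 224 stitches.

Finished = 84.5 + 3 = 87.5 cm.
19 / 7.5 = 2.533 sts/cm.
87.5 × 2.533 = 221.67 sts.
Next multiple of 4: 224.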